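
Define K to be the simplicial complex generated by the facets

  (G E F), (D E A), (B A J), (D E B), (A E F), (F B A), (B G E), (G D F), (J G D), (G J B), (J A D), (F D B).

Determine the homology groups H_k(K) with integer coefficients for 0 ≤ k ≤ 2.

We work with the vertex ordering A < B < D < E < F < G < J. The simplices of K, each written with vertices in increasing order, are:

  0-simplices (7): A, B, D, E, F, G, J
  1-simplices (18): AB, AD, AE, AF, AJ, BD, BE, BF, BG, BJ, DE, DF, DG, DJ, EF, EG, FG, GJ
  2-simplices (12): ABF, ABJ, ADE, ADJ, AEF, BDE, BDF, BEG, BGJ, DFG, DGJ, EFG

Hence C_0 ≅ Z^7, C_1 ≅ Z^18, C_2 ≅ Z^12.

∂_1: C_1 → C_0 sends each edge [p,q] (with p < q) to q − p.
The 7×18 boundary matrix has rank 6 and Smith normal form diag(1,1,1,1,1,1).

Boundary ∂_2: C_2 → C_1 maps a triangle to the signed sum of its edges. For instance
  ∂EFG = FG − EG + EF,
  ∂DFG = FG − DG + DF.
The resulting 18×12 matrix has rank 12, and its Smith normal form has invariant factors (1,1,1,1,1,1,1,1,1,1,1,2).

Reading off H_k = ker ∂_k / im ∂_{k+1}:

  H_0: rank C_0 − rank ∂_1 = 7 − 6 = 1, and the invariant factors of ∂_1 are all 1, so H_0 ≅ Z.
  H_1: rank ker ∂_1 − rank ∂_2 = (18 − 6) − 12 = 0, and ∂_2 has invariant factor 2 > 1, so H_1 ≅ Z/2Z.
  H_2: rank ker ∂_2 − rank ∂_3 = (12 − 12) − 0 = 0, and there is no ∂_3, so H_2 ≅ 0.

(K is a triangulation of the real projective plane RP^2.)

H_0 = Z,  H_1 = Z/2Z,  H_2 = 0.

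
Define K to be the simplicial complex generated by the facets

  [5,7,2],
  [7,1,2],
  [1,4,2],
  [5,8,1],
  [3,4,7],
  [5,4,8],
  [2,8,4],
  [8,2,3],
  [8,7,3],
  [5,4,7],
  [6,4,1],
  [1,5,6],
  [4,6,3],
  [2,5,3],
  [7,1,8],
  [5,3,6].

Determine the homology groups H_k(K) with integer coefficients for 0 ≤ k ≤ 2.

H_0 ≅ Z,  H_1 ≅ Z^2,  H_2 ≅ Z.

Fix the vertex order 1 < 2 < 3 < 4 < 5 < 6 < 7 < 8 and write every simplex with vertices in increasing order. Then dim K = 2 and the simplices of K are:

  0-simplices (8): [1], [2], [3], [4], [5], [6], [7], [8]
  1-simplices (24): (24 of them)
  2-simplices (16): [1,2,4], [1,2,7], [1,4,6], [1,5,6], [1,5,8], [1,7,8], [2,3,5], [2,3,8], [2,4,8], [2,5,7], [3,4,6], [3,4,7], [3,5,6], [3,7,8], [4,5,7], [4,5,8]

Hence C_0 ≅ Z^8, C_1 ≅ Z^24, C_2 ≅ Z^16.

Boundary ∂_1: C_1 → C_0 sends each edge [p,q] (with p < q) to q − p.
As a 8×24 matrix over Z this has rank 7, with invariant factors (1,1,1,1,1,1,1).

∂_2: C_2 → C_1 acts by ∂[p,q,r] = [q,r] − [p,r] + [p,q]. For instance
  ∂[1,7,8] = [7,8] − [1,8] + [1,7],
  ∂[2,3,8] = [3,8] − [2,8] + [2,3].
As a 24×16 matrix over Z this has rank 15, with invariant factors (1,1,1,1,1,1,1,1,1,1,1,1,1,1,1).

Computing H_k = (kernel of ∂_k) / (image of ∂_{k+1}):

  H_0: rank C_0 − rank ∂_1 = 8 − 7 = 1, and the invariant factors of ∂_1 are all 1, so H_0 ≅ Z.
  H_1: rank ker ∂_1 − rank ∂_2 = (24 − 7) − 15 = 2, and the invariant factors of ∂_2 are all 1, so H_1 ≅ Z^2.
  H_2: rank ker ∂_2 − rank ∂_3 = (16 − 15) − 0 = 1, and there is no ∂_3, so H_2 ≅ Z.

As a check, the Euler characteristic is 8 − 24 + 16 = 0, which agrees with 1 − 2 + 1 = 0.
(K is a triangulation of the torus T^2.)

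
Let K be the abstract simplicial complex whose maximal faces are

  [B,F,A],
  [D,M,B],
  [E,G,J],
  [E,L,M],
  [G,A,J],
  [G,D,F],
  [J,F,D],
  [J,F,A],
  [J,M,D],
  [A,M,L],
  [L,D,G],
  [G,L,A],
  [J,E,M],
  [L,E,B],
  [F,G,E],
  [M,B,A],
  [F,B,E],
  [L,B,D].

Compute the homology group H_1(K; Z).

Fix the vertex order A < B < D < E < F < G < J < L < M and write every simplex with vertices in increasing order. Then dim K = 2 and the simplices of K are:

  0-simplices (9): A, B, D, E, F, G, J, L, M
  1-simplices (27): AB, AF, AG, AJ, AL, AM, BD, BE, BF, BL, BM, DF, DG, DJ, DL, DM, EF, EG, EJ, EL, EM, FG, FJ, GJ, GL, JM, LM
  2-simplices (18): ABF, ABM, AFJ, AGJ, AGL, ALM, BDL, BDM, BEF, BEL, DFG, DFJ, DGL, DJM, EFG, EGJ, EJM, ELM

Hence C_0 ≅ Z^9, C_1 ≅ Z^27, C_2 ≅ Z^18.

The boundary map ∂_1: C_1 → C_0 maps an edge to its endpoints' difference, ∂[p,q] = q − p. For instance
  ∂AL = L − A.
The resulting 9×27 matrix has rank 8, and its Smith normal form has invariant factors (1,1,1,1,1,1,1,1).

Boundary ∂_2: C_2 → C_1 maps a triangle to the signed sum of its edges. For instance
  ∂AGJ = GJ − AJ + AG,
  ∂EFG = FG − EG + EF.
The resulting 27×18 matrix has rank 18, and its Smith normal form has invariant factors (1,1,1,1,1,1,1,1,1,1,1,1,1,1,1,1,1,2).

Now H_k = ker ∂_k / im ∂_{k+1}, so:

  H_1: rank ker ∂_1 − rank ∂_2 = (27 − 8) − 18 = 1, and ∂_2 has invariant factor 2 > 1, so H_1 = Z ⊕ Z/2.

H_1 ≅ Z ⊕ Z/2.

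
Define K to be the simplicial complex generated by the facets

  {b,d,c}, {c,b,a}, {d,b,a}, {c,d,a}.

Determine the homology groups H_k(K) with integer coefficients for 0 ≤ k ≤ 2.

We work with the vertex ordering a < b < c < d. The simplices of K, each written with vertices in increasing order, are:

  0-simplices (4): a, b, c, d
  1-simplices (6): ab, ac, ad, bc, bd, cd
  2-simplices (4): abc, abd, acd, bcd

giving chain groups C_0 ≅ Z^4, C_1 ≅ Z^6, C_2 ≅ Z^4.

Boundary ∂_1: C_1 → C_0 maps an edge to its endpoints' difference, ∂[p,q] = q − p.
The resulting 4×6 matrix has rank 3, and its Smith normal form has invariant factors (1,1,1).

∂_2: C_2 → C_1 acts by ∂[p,q,r] = [q,r] − [p,r] + [p,q]. For instance
  ∂acd = cd − ad + ac,
  ∂abc = bc − ac + ab.
As a 6×4 matrix over Z this has rank 3, with invariant factors (1,1,1).

From H_k ≅ ker(∂_k) / im(∂_{k+1}) we obtain:

  H_0: rank C_0 − rank ∂_1 = 4 − 3 = 1, and the invariant factors of ∂_1 are all 1, so H_0 ≅ Z.
  H_1: rank ker ∂_1 − rank ∂_2 = (6 − 3) − 3 = 0, and the invariant factors of ∂_2 are all 1, so H_1 ≅ 0.
  H_2: rank ker ∂_2 − rank ∂_3 = (4 − 3) − 0 = 1, and there is no ∂_3, so H_2 ≅ Z.

(K is a triangulation of the 2-sphere S^2.)

H_0 = Z,  H_1 = 0,  H_2 = Z.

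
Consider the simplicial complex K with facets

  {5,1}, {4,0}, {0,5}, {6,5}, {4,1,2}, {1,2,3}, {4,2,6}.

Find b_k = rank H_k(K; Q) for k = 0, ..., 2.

b_0 = 1, b_1 = 2, b_2 = 0.

We work with the vertex ordering 0 < 1 < 2 < 3 < 4 < 5 < 6. The simplices of K, each written with vertices in increasing order, are:

  0-simplices (7): [0], [1], [2], [3], [4], [5], [6]
  1-simplices (11): [0,4], [0,5], [1,2], [1,3], [1,4], [1,5], [2,3], [2,4], [2,6], [4,6], [5,6]
  2-simplices (3): [1,2,3], [1,2,4], [2,4,6]

so the chain groups are C_0 ≅ Z^7, C_1 ≅ Z^11, C_2 ≅ Z^3.

The boundary map ∂_1: C_1 → C_0 is given by ∂[p,q] = [q] − [p]. For instance
  ∂[4,6] = [6] − [4].
As a 7×11 matrix over Z this has rank 6, with invariant factors (1,1,1,1,1,1).

∂_2: C_2 → C_1 sends each 2-simplex [p,q,r] to [q,r] − [p,r] + [p,q]. For instance
  ∂[2,4,6] = [4,6] − [2,6] + [2,4],
  ∂[1,2,3] = [2,3] − [1,3] + [1,2].
The resulting 11×3 matrix has rank 3, and its Smith normal form has invariant factors (1,1,1).

Computing H_k = (kernel of ∂_k) / (image of ∂_{k+1}):

  H_0: rank C_0 − rank ∂_1 = 7 − 6 = 1, and the invariant factors of ∂_1 are all 1, so H_0 = Z.
  H_1: rank ker ∂_1 − rank ∂_2 = (11 − 6) − 3 = 2, and the invariant factors of ∂_2 are all 1, so H_1 = Z^2.
  H_2: rank ker ∂_2 − rank ∂_3 = (3 − 3) − 0 = 0, and there is no ∂_3, so H_2 = 0.

As a check, the Euler characteristic is 7 − 11 + 3 = -1, which agrees with 1 − 2 + 0 = -1.

Hence the Betti numbers are b_0 = 1, b_1 = 2, b_2 = 0.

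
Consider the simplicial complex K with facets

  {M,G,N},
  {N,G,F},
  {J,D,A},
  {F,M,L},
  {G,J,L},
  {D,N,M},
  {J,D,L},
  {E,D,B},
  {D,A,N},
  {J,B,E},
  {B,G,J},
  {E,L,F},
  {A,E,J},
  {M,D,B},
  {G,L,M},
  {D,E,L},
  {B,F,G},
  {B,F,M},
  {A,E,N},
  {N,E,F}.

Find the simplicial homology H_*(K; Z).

H_0 ≅ Z,  H_1 ≅ Z ⊕ Z/2,  H_2 = 0.

Order the vertices as A < B < D < E < F < G < J < L < M < N. Listing each simplex with vertices in this order, K has dimension 2 with simplices:

  0-simplices (10): A, B, D, E, F, G, J, L, M, N
  1-simplices (30): AD, AE, AJ, AN, BD, BE, BF, BG, BJ, BM, DE, DJ, DL, DM, DN, EF, EJ, EL, EN, FG, FL, FM, FN, GJ, GL, GM, GN, JL, LM, MN
  2-simplices (20): ADJ, ADN, AEJ, AEN, BDE, BDM, BEJ, BFG, BFM, BGJ, DEL, DJL, DMN, EFL, EFN, FGN, FLM, GJL, GLM, GMN

so the chain groups are C_0 ≅ Z^10, C_1 ≅ Z^30, C_2 ≅ Z^20.

Boundary ∂_1: C_1 → C_0 is given by ∂[p,q] = [q] − [p].
The resulting 10×30 matrix has rank 9, and its Smith normal form has invariant factors (1,1,1,1,1,1,1,1,1).

The boundary map ∂_2: C_2 → C_1 sends each 2-simplex [p,q,r] to [q,r] − [p,r] + [p,q]. For instance
  ∂EFL = FL − EL + EF,
  ∂GLM = LM − GM + GL.
This gives a 30×20 integer matrix of rank 20; reducing to Smith normal form yields diagonal entries (1,1,1,1,1,1,1,1,1,1,1,1,1,1,1,1,1,1,1,2).

Reading off H_k = ker ∂_k / im ∂_{k+1}:

  H_0: rank C_0 − rank ∂_1 = 10 − 9 = 1, and the invariant factors of ∂_1 are all 1, so H_0 = Z.
  H_1: rank ker ∂_1 − rank ∂_2 = (30 − 9) − 20 = 1, and ∂_2 has invariant factor 2 > 1, so H_1 = Z ⊕ Z/2.
  H_2: rank ker ∂_2 − rank ∂_3 = (20 − 20) − 0 = 0, and there is no ∂_3, so H_2 = 0.

As a check, the Euler characteristic is 10 − 30 + 20 = 0, which agrees with 1 − 1 + 0 = 0.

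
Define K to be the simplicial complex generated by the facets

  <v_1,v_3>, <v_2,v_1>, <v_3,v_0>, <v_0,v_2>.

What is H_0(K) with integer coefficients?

H_0 = Z.

Order the vertices as v_0 < v_1 < v_2 < v_3. Listing each simplex with vertices in this order, K has dimension 1 with simplices:

  0-simplices (4): [v_0], [v_1], [v_2], [v_3]
  1-simplices (4): [v_0,v_2], [v_0,v_3], [v_1,v_2], [v_1,v_3]

Hence C_0 ≅ Z^4, C_1 ≅ Z^4.

The boundary map ∂_1: C_1 → C_0 maps an edge to its endpoints' difference, ∂[p,q] = q − p. For instance
  ∂[v_0,v_2] = [v_2] − [v_0].
The resulting 4×4 matrix has rank 3, and its Smith normal form has invariant factors (1,1,1).

Reading off H_k = ker ∂_k / im ∂_{k+1}:

  H_0: rank C_0 − rank ∂_1 = 4 − 3 = 1, and the invariant factors of ∂_1 are all 1, so H_0 = Z.

(K is a triangulation of the circle S^1.)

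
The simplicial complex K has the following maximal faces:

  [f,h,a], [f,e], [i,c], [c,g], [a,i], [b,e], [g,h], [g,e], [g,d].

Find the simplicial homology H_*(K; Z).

We work with the vertex ordering a < b < c < d < e < f < g < h < i. The simplices of K, each written with vertices in increasing order, are:

  0-simplices (9): a, b, c, d, e, f, g, h, i
  1-simplices (11): af, ah, ai, be, cg, ci, dg, ef, eg, fh, gh
  2-simplices (1): afh

giving chain groups C_0 ≅ Z^9, C_1 ≅ Z^11, C_2 ≅ Z^1.

The boundary map ∂_1: C_1 → C_0 maps an edge to its endpoints' difference, ∂[p,q] = q − p. For instance
  ∂eg = g − e.
As a 9×11 matrix over Z this has rank 8, with invariant factors (1,1,1,1,1,1,1,1).

∂_2: C_2 → C_1 acts by ∂[p,q,r] = [q,r] − [p,r] + [p,q]. For instance
  ∂afh = fh − ah + af.
As a 11×1 matrix over Z this has rank 1, with invariant factors (1).

Reading off H_k = ker ∂_k / im ∂_{k+1}:

  H_0: rank C_0 − rank ∂_1 = 9 − 8 = 1, and the invariant factors of ∂_1 are all 1, so H_0 ≅ Z.
  H_1: rank ker ∂_1 − rank ∂_2 = (11 − 8) − 1 = 2, and the invariant factors of ∂_2 are all 1, so H_1 ≅ Z^2.
  H_2: rank ker ∂_2 − rank ∂_3 = (1 − 1) − 0 = 0, and there is no ∂_3, so H_2 ≅ 0.

H_0 = Z,  H_1 = Z^2,  H_2 = 0.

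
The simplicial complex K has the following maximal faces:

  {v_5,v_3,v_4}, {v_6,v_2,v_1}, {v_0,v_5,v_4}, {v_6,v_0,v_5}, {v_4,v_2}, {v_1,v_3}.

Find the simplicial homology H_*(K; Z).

H_0 ≅ Z,  H_1 ≅ Z^2,  H_2 = 0.

Take the total order v_0 < v_1 < v_2 < v_3 < v_4 < v_5 < v_6 on the vertex set. Then K (dimension 2) consists of the simplices:

  0-simplices (7): [v_0], [v_1], [v_2], [v_3], [v_4], [v_5], [v_6]
  1-simplices (12): [v_0,v_4], [v_0,v_5], [v_0,v_6], [v_1,v_2], [v_1,v_3], [v_1,v_6], [v_2,v_4], [v_2,v_6], [v_3,v_4], [v_3,v_5], [v_4,v_5], [v_5,v_6]
  2-simplices (4): [v_0,v_4,v_5], [v_0,v_5,v_6], [v_1,v_2,v_6], [v_3,v_4,v_5]

so the chain groups are C_0 ≅ Z^7, C_1 ≅ Z^12, C_2 ≅ Z^4.

The boundary map ∂_1: C_1 → C_0 maps an edge to its endpoints' difference, ∂[p,q] = q − p. For instance
  ∂[v_0,v_5] = [v_5] − [v_0].
As a 7×12 matrix over Z this has rank 6, with invariant factors (1,1,1,1,1,1).

∂_2: C_2 → C_1 maps a triangle to the signed sum of its edges. For instance
  ∂[v_3,v_4,v_5] = [v_4,v_5] − [v_3,v_5] + [v_3,v_4],
  ∂[v_0,v_5,v_6] = [v_5,v_6] − [v_0,v_6] + [v_0,v_5].
This gives a 12×4 integer matrix of rank 4; reducing to Smith normal form yields diagonal entries (1,1,1,1).

Computing H_k = (kernel of ∂_k) / (image of ∂_{k+1}):

  H_0: rank C_0 − rank ∂_1 = 7 − 6 = 1, and the invariant factors of ∂_1 are all 1, so H_0 ≅ Z.
  H_1: rank ker ∂_1 − rank ∂_2 = (12 − 6) − 4 = 2, and the invariant factors of ∂_2 are all 1, so H_1 ≅ Z^2.
  H_2: rank ker ∂_2 − rank ∂_3 = (4 − 4) − 0 = 0, and there is no ∂_3, so H_2 ≅ 0.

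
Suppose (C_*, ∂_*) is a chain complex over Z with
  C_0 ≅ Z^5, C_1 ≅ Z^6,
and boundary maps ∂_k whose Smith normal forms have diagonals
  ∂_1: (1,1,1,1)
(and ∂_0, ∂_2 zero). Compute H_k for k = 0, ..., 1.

H_0: b_0 = 5 − 0 − 4 = 1; torsion from ∂_1 factors > 1: none. So H_0 ≅ Z.
H_1: b_1 = 6 − 4 − 0 = 2; torsion from ∂_2 factors > 1: none. So H_1 ≅ Z^2.

H_0 ≅ Z,  H_1 ≅ Z^2.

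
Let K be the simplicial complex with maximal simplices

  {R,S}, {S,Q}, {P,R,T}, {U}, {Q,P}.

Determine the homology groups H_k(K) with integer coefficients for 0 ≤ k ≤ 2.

We work with the vertex ordering P < Q < R < S < T < U. The simplices of K, each written with vertices in increasing order, are:

  0-simplices (6): P, Q, R, S, T, U
  1-simplices (6): PQ, PR, PT, QS, RS, RT
  2-simplices (1): PRT

so the chain groups are C_0 ≅ Z^6, C_1 ≅ Z^6, C_2 ≅ Z^1.

The boundary map ∂_1: C_1 → C_0 is given by ∂[p,q] = [q] − [p].
This gives a 6×6 integer matrix of rank 4; reducing to Smith normal form yields diagonal entries (1,1,1,1).

The boundary map ∂_2: C_2 → C_1 sends each 2-simplex [p,q,r] to [q,r] − [p,r] + [p,q]. For instance
  ∂PRT = RT − PT + PR.
This gives a 6×1 integer matrix of rank 1; reducing to Smith normal form yields diagonal entries (1).

From H_k ≅ ker(∂_k) / im(∂_{k+1}) we obtain:

  H_0: rank C_0 − rank ∂_1 = 6 − 4 = 2, and the invariant factors of ∂_1 are all 1, so H_0 = Z^2.
  H_1: rank ker ∂_1 − rank ∂_2 = (6 − 4) − 1 = 1, and the invariant factors of ∂_2 are all 1, so H_1 = Z.
  H_2: rank ker ∂_2 − rank ∂_3 = (1 − 1) − 0 = 0, and there is no ∂_3, so H_2 = 0.

As a check, the Euler characteristic is 6 − 6 + 1 = 1, which agrees with 2 − 1 + 0 = 1.

H_0 ≅ Z^2,  H_1 ≅ Z,  H_2 = 0.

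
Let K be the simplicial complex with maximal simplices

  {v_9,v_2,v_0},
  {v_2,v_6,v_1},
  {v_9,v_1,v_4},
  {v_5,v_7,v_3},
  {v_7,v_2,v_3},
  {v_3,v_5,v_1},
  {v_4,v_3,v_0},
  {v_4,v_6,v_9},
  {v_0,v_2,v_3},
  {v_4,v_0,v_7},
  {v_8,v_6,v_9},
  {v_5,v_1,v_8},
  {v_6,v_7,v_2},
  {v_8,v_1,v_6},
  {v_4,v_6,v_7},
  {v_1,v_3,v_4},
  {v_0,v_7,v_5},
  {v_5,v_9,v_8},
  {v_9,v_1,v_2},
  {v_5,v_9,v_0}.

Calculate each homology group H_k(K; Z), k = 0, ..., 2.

H_0 ≅ Z,  H_1 ≅ Z ⊕ Z/2,  H_2 = 0.

Fix the vertex order v_0 < v_1 < v_2 < v_3 < v_4 < v_5 < v_6 < v_7 < v_8 < v_9 and write every simplex with vertices in increasing order. Then dim K = 2 and the simplices of K are:

  0-simplices (10): [v_0], [v_1], [v_2], [v_3], [v_4], [v_5], [v_6], [v_7], [v_8], [v_9]
  1-simplices (30): (30 of them)
  2-simplices (20): (20 of them)

so the chain groups are C_0 ≅ Z^10, C_1 ≅ Z^30, C_2 ≅ Z^20.

∂_1: C_1 → C_0 is given by ∂[p,q] = [q] − [p]. For instance
  ∂[v_0,v_4] = [v_4] − [v_0].
The 10×30 boundary matrix has rank 9 and Smith normal form diag(1,1,1,1,1,1,1,1,1).

Boundary ∂_2: C_2 → C_1 sends each 2-simplex [p,q,r] to [q,r] − [p,r] + [p,q]. For instance
  ∂[v_0,v_2,v_9] = [v_2,v_9] − [v_0,v_9] + [v_0,v_2],
  ∂[v_0,v_2,v_3] = [v_2,v_3] − [v_0,v_3] + [v_0,v_2].
The resulting 30×20 matrix has rank 20, and its Smith normal form has invariant factors (1,1,1,1,1,1,1,1,1,1,1,1,1,1,1,1,1,1,1,2).

From H_k ≅ ker(∂_k) / im(∂_{k+1}) we obtain:

  H_0: rank C_0 − rank ∂_1 = 10 − 9 = 1, and the invariant factors of ∂_1 are all 1, so H_0 = Z.
  H_1: rank ker ∂_1 − rank ∂_2 = (30 − 9) − 20 = 1, and ∂_2 has invariant factor 2 > 1, so H_1 = Z ⊕ Z/2.
  H_2: rank ker ∂_2 − rank ∂_3 = (20 − 20) − 0 = 0, and there is no ∂_3, so H_2 = 0.

As a check, the Euler characteristic is 10 − 30 + 20 = 0, which agrees with 1 − 1 + 0 = 0.
(K is a triangulation of the Klein bottle.)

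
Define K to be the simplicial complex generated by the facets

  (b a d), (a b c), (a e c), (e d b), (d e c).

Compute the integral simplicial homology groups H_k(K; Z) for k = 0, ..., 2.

Take the total order a < b < c < d < e on the vertex set. Then K (dimension 2) consists of the simplices:

  0-simplices (5): a, b, c, d, e
  1-simplices (10): ab, ac, ad, ae, bc, bd, be, cd, ce, de
  2-simplices (5): abc, abd, ace, bde, cde

Hence C_0 ≅ Z^5, C_1 ≅ Z^10, C_2 ≅ Z^5.

The boundary map ∂_1: C_1 → C_0 maps an edge to its endpoints' difference, ∂[p,q] = q − p.
As a 5×10 matrix over Z this has rank 4, with invariant factors (1,1,1,1).

∂_2: C_2 → C_1 acts by ∂[p,q,r] = [q,r] − [p,r] + [p,q]. For instance
  ∂cde = de − ce + cd,
  ∂bde = de − be + bd.
As a 10×5 matrix over Z this has rank 5, with invariant factors (1,1,1,1,1).

Reading off H_k = ker ∂_k / im ∂_{k+1}:

  H_0: rank C_0 − rank ∂_1 = 5 − 4 = 1, and the invariant factors of ∂_1 are all 1, so H_0 ≅ Z.
  H_1: rank ker ∂_1 − rank ∂_2 = (10 − 4) − 5 = 1, and the invariant factors of ∂_2 are all 1, so H_1 ≅ Z.
  H_2: rank ker ∂_2 − rank ∂_3 = (5 − 5) − 0 = 0, and there is no ∂_3, so H_2 ≅ 0.

As a check, the Euler characteristic is 5 − 10 + 5 = 0, which agrees with 1 − 1 + 0 = 0.

H_0 ≅ Z,  H_1 ≅ Z,  H_2 = 0.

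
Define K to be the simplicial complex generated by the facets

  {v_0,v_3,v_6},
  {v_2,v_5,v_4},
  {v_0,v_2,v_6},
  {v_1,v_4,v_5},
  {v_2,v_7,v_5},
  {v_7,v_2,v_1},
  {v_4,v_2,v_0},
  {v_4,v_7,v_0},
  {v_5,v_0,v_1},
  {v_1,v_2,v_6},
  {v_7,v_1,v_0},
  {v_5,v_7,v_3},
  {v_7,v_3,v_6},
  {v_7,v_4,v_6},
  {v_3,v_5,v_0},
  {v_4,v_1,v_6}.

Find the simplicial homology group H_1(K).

H_1 ≅ Z^2.

K has 8 vertices, 24 edges, 16 triangles.
rank ∂_1 = 7, rank ∂_2 = 15 ⇒ b_1 = 24 − 7 − 15 = 2; all invariant factors of ∂_2 are 1 so no torsion. So H_1 ≅ Z^2.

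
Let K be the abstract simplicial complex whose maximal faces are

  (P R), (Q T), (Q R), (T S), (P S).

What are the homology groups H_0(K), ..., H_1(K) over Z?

Order the vertices as P < Q < R < S < T. Listing each simplex with vertices in this order, K has dimension 1 with simplices:

  0-simplices (5): P, Q, R, S, T
  1-simplices (5): PR, PS, QR, QT, ST

Hence C_0 ≅ Z^5, C_1 ≅ Z^5.

∂_1: C_1 → C_0 maps an edge to its endpoints' difference, ∂[p,q] = q − p.
This gives a 5×5 integer matrix of rank 4; reducing to Smith normal form yields diagonal entries (1,1,1,1).

Now H_k = ker ∂_k / im ∂_{k+1}, so:

  H_0: rank C_0 − rank ∂_1 = 5 − 4 = 1, and the invariant factors of ∂_1 are all 1, so H_0 = Z.
  H_1: rank ker ∂_1 − rank ∂_2 = (5 − 4) − 0 = 1, and there is no ∂_2, so H_1 = Z.

(K is a triangulation of the circle S^1.)

H_0 = Z,  H_1 = Z.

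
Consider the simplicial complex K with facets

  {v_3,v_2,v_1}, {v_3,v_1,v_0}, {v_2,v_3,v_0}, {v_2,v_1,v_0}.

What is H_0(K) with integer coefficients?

Take the total order v_0 < v_1 < v_2 < v_3 on the vertex set. Then K (dimension 2) consists of the simplices:

  0-simplices (4): [v_0], [v_1], [v_2], [v_3]
  1-simplices (6): [v_0,v_1], [v_0,v_2], [v_0,v_3], [v_1,v_2], [v_1,v_3], [v_2,v_3]
  2-simplices (4): [v_0,v_1,v_2], [v_0,v_1,v_3], [v_0,v_2,v_3], [v_1,v_2,v_3]

so the chain groups are C_0 ≅ Z^4, C_1 ≅ Z^6, C_2 ≅ Z^4.

The boundary map ∂_1: C_1 → C_0 sends each edge [p,q] (with p < q) to q − p. For instance
  ∂[v_0,v_1] = [v_1] − [v_0].
The 4×6 boundary matrix has rank 3 and Smith normal form diag(1,1,1).

The boundary map ∂_2: C_2 → C_1 acts by ∂[p,q,r] = [q,r] − [p,r] + [p,q]. For instance
  ∂[v_0,v_2,v_3] = [v_2,v_3] − [v_0,v_3] + [v_0,v_2],
  ∂[v_1,v_2,v_3] = [v_2,v_3] − [v_1,v_3] + [v_1,v_2].
The resulting 6×4 matrix has rank 3, and its Smith normal form has invariant factors (1,1,1).

From H_k ≅ ker(∂_k) / im(∂_{k+1}) we obtain:

  H_0: rank C_0 − rank ∂_1 = 4 − 3 = 1, and the invariant factors of ∂_1 are all 1, so H_0 ≅ Z.

(K is a triangulation of the 2-sphere S^2.)

H_0 ≅ Z.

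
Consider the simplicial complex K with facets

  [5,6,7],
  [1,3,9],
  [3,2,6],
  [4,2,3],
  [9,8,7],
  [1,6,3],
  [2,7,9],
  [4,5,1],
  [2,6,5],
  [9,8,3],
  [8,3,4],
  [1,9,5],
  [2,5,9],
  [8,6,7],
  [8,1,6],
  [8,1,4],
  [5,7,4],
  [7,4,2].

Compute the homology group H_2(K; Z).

H_2 ≅ 0.

Order the vertices as 1 < 2 < 3 < 4 < 5 < 6 < 7 < 8 < 9. Listing each simplex with vertices in this order, K has dimension 2 with simplices:

  0-simplices (9): [1], [2], [3], [4], [5], [6], [7], [8], [9]
  1-simplices (27): (27 of them)
  2-simplices (18): [1,3,6], [1,3,9], [1,4,5], [1,4,8], [1,5,9], [1,6,8], [2,3,4], [2,3,6], [2,4,7], [2,5,6], [2,5,9], [2,7,9], [3,4,8], [3,8,9], [4,5,7], [5,6,7], [6,7,8], [7,8,9]

so the chain groups are C_0 ≅ Z^9, C_1 ≅ Z^27, C_2 ≅ Z^18.

∂_1: C_1 → C_0 is given by ∂[p,q] = [q] − [p].
This gives a 9×27 integer matrix of rank 8; reducing to Smith normal form yields diagonal entries (1,1,1,1,1,1,1,1).

Boundary ∂_2: C_2 → C_1 maps a triangle to the signed sum of its edges. For instance
  ∂[1,4,5] = [4,5] − [1,5] + [1,4],
  ∂[3,8,9] = [8,9] − [3,9] + [3,8].
The resulting 27×18 matrix has rank 18, and its Smith normal form has invariant factors (1,1,1,1,1,1,1,1,1,1,1,1,1,1,1,1,1,2).

Computing H_k = (kernel of ∂_k) / (image of ∂_{k+1}):

  H_2: rank ker ∂_2 − rank ∂_3 = (18 − 18) − 0 = 0, and there is no ∂_3, so H_2 = 0.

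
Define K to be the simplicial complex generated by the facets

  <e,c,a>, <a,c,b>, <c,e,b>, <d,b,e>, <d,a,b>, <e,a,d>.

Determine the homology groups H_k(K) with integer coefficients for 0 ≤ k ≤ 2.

K has 5 vertices, 9 edges, 6 triangles.
rank ∂_0 = 0, rank ∂_1 = 4 ⇒ b_0 = 5 − 0 − 4 = 1; all invariant factors of ∂_1 are 1 so no torsion. So H_0 = Z.
rank ∂_1 = 4, rank ∂_2 = 5 ⇒ b_1 = 9 − 4 − 5 = 0; all invariant factors of ∂_2 are 1 so no torsion. So H_1 = 0.
rank ∂_2 = 5, rank ∂_3 = 0 ⇒ b_2 = 6 − 5 − 0 = 1. So H_2 = Z.

H_0 ≅ Z,  H_1 = 0,  H_2 ≅ Z.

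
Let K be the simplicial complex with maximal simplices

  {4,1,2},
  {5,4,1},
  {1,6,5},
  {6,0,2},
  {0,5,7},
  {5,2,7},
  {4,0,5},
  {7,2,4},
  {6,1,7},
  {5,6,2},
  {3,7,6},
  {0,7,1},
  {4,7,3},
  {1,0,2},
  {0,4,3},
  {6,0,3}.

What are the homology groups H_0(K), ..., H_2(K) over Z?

Take the total order 0 < 1 < 2 < 3 < 4 < 5 < 6 < 7 on the vertex set. Then K (dimension 2) consists of the simplices:

  0-simplices (8): [0], [1], [2], [3], [4], [5], [6], [7]
  1-simplices (24): (24 of them)
  2-simplices (16): [0,1,2], [0,1,7], [0,2,6], [0,3,4], [0,3,6], [0,4,5], [0,5,7], [1,2,4], [1,4,5], [1,5,6], [1,6,7], [2,4,7], [2,5,6], [2,5,7], [3,4,7], [3,6,7]

Hence C_0 ≅ Z^8, C_1 ≅ Z^24, C_2 ≅ Z^16.

Boundary ∂_1: C_1 → C_0 is given by ∂[p,q] = [q] − [p].
As a 8×24 matrix over Z this has rank 7, with invariant factors (1,1,1,1,1,1,1).

∂_2: C_2 → C_1 maps a triangle to the signed sum of its edges. For instance
  ∂[2,5,7] = [5,7] − [2,7] + [2,5],
  ∂[3,4,7] = [4,7] − [3,7] + [3,4].
The 24×16 boundary matrix has rank 15 and Smith normal form diag(1,1,1,1,1,1,1,1,1,1,1,1,1,1,1).

From H_k ≅ ker(∂_k) / im(∂_{k+1}) we obtain:

  H_0: rank C_0 − rank ∂_1 = 8 − 7 = 1, and the invariant factors of ∂_1 are all 1, so H_0 ≅ Z.
  H_1: rank ker ∂_1 − rank ∂_2 = (24 − 7) − 15 = 2, and the invariant factors of ∂_2 are all 1, so H_1 ≅ Z^2.
  H_2: rank ker ∂_2 − rank ∂_3 = (16 − 15) − 0 = 1, and there is no ∂_3, so H_2 ≅ Z.

As a check, the Euler characteristic is 8 − 24 + 16 = 0, which agrees with 1 − 2 + 1 = 0.

H_0 ≅ Z,  H_1 ≅ Z^2,  H_2 ≅ Z.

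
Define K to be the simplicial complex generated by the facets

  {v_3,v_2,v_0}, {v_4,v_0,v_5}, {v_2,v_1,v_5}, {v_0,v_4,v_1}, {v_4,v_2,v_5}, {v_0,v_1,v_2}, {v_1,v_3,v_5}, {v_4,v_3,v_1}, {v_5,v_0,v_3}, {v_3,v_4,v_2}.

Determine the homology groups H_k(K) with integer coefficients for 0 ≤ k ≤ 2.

Fix the vertex order v_0 < v_1 < v_2 < v_3 < v_4 < v_5 and write every simplex with vertices in increasing order. Then dim K = 2 and the simplices of K are:

  0-simplices (6): [v_0], [v_1], [v_2], [v_3], [v_4], [v_5]
  1-simplices (15): (15 of them)
  2-simplices (10): [v_0,v_1,v_2], [v_0,v_1,v_4], [v_0,v_2,v_3], [v_0,v_3,v_5], [v_0,v_4,v_5], [v_1,v_2,v_5], [v_1,v_3,v_4], [v_1,v_3,v_5], [v_2,v_3,v_4], [v_2,v_4,v_5]

so the chain groups are C_0 ≅ Z^6, C_1 ≅ Z^15, C_2 ≅ Z^10.

The boundary map ∂_1: C_1 → C_0 is given by ∂[p,q] = [q] − [p]. For instance
  ∂[v_0,v_4] = [v_4] − [v_0].
This gives a 6×15 integer matrix of rank 5; reducing to Smith normal form yields diagonal entries (1,1,1,1,1).

Boundary ∂_2: C_2 → C_1 acts by ∂[p,q,r] = [q,r] − [p,r] + [p,q]. For instance
  ∂[v_0,v_3,v_5] = [v_3,v_5] − [v_0,v_5] + [v_0,v_3],
  ∂[v_1,v_2,v_5] = [v_2,v_5] − [v_1,v_5] + [v_1,v_2].
As a 15×10 matrix over Z this has rank 10, with invariant factors (1,1,1,1,1,1,1,1,1,2).

Computing H_k = (kernel of ∂_k) / (image of ∂_{k+1}):

  H_0: rank C_0 − rank ∂_1 = 6 − 5 = 1, and the invariant factors of ∂_1 are all 1, so H_0 ≅ Z.
  H_1: rank ker ∂_1 − rank ∂_2 = (15 − 5) − 10 = 0, and ∂_2 has invariant factor 2 > 1, so H_1 ≅ Z/2.
  H_2: rank ker ∂_2 − rank ∂_3 = (10 − 10) − 0 = 0, and there is no ∂_3, so H_2 ≅ 0.

(K is a triangulation of the real projective plane RP^2.)

H_0 = Z,  H_1 = Z/2,  H_2 = 0.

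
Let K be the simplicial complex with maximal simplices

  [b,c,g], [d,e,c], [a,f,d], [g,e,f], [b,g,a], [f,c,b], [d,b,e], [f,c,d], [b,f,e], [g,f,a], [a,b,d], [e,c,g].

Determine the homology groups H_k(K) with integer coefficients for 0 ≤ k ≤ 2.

H_0 = Z,  H_1 = Z/2,  H_2 = 0.

We work with the vertex ordering a < b < c < d < e < f < g. The simplices of K, each written with vertices in increasing order, are:

  0-simplices (7): a, b, c, d, e, f, g
  1-simplices (18): ab, ad, af, ag, bc, bd, be, bf, bg, cd, ce, cf, cg, de, df, ef, eg, fg
  2-simplices (12): abd, abg, adf, afg, bcf, bcg, bde, bef, cde, cdf, ceg, efg

Hence C_0 ≅ Z^7, C_1 ≅ Z^18, C_2 ≅ Z^12.

The boundary map ∂_1: C_1 → C_0 is given by ∂[p,q] = [q] − [p]. For instance
  ∂ab = b − a.
The 7×18 boundary matrix has rank 6 and Smith normal form diag(1,1,1,1,1,1).

The boundary map ∂_2: C_2 → C_1 sends each 2-simplex [p,q,r] to [q,r] − [p,r] + [p,q]. For instance
  ∂bcg = cg − bg + bc,
  ∂efg = fg − eg + ef.
This gives a 18×12 integer matrix of rank 12; reducing to Smith normal form yields diagonal entries (1,1,1,1,1,1,1,1,1,1,1,2).

Computing H_k = (kernel of ∂_k) / (image of ∂_{k+1}):

  H_0: rank C_0 − rank ∂_1 = 7 − 6 = 1, and the invariant factors of ∂_1 are all 1, so H_0 ≅ Z.
  H_1: rank ker ∂_1 − rank ∂_2 = (18 − 6) − 12 = 0, and ∂_2 has invariant factor 2 > 1, so H_1 ≅ Z/2.
  H_2: rank ker ∂_2 − rank ∂_3 = (12 − 12) − 0 = 0, and there is no ∂_3, so H_2 ≅ 0.

(K is a triangulation of the real projective plane RP^2.)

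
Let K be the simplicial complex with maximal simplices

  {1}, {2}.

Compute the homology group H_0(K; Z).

H_0 ≅ Z^2.

Order the vertices as 1 < 2. Listing each simplex with vertices in this order, K has dimension 0 with simplices:

  0-simplices (2): [1], [2]

so the chain groups are C_0 ≅ Z^2.

Reading off H_k = ker ∂_k / im ∂_{k+1}:

  H_0: rank C_0 − rank ∂_1 = 2 − 0 = 2, and there is no ∂_1, so H_0 = Z^2.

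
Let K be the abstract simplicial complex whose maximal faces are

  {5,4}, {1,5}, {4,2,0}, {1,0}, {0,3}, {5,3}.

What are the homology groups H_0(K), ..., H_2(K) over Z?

We work with the vertex ordering 0 < 1 < 2 < 3 < 4 < 5. The simplices of K, each written with vertices in increasing order, are:

  0-simplices (6): [0], [1], [2], [3], [4], [5]
  1-simplices (8): [0,1], [0,2], [0,3], [0,4], [1,5], [2,4], [3,5], [4,5]
  2-simplices (1): [0,2,4]

so the chain groups are C_0 ≅ Z^6, C_1 ≅ Z^8, C_2 ≅ Z^1.

Boundary ∂_1: C_1 → C_0 sends each edge [p,q] (with p < q) to q − p. For instance
  ∂[0,1] = [1] − [0].
The 6×8 boundary matrix has rank 5 and Smith normal form diag(1,1,1,1,1).

Boundary ∂_2: C_2 → C_1 sends each 2-simplex [p,q,r] to [q,r] − [p,r] + [p,q]. For instance
  ∂[0,2,4] = [2,4] − [0,4] + [0,2].
The 8×1 boundary matrix has rank 1 and Smith normal form diag(1).

Now H_k = ker ∂_k / im ∂_{k+1}, so:

  H_0: rank C_0 − rank ∂_1 = 6 − 5 = 1, and the invariant factors of ∂_1 are all 1, so H_0 ≅ Z.
  H_1: rank ker ∂_1 − rank ∂_2 = (8 − 5) − 1 = 2, and the invariant factors of ∂_2 are all 1, so H_1 ≅ Z^2.
  H_2: rank ker ∂_2 − rank ∂_3 = (1 − 1) − 0 = 0, and there is no ∂_3, so H_2 ≅ 0.

H_0 = Z,  H_1 = Z^2,  H_2 = 0.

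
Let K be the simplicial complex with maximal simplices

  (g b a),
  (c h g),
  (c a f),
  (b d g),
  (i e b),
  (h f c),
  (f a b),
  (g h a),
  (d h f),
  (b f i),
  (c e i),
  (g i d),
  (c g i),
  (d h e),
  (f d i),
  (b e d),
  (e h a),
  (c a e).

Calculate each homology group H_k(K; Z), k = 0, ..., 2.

H_0 = Z,  H_1 = Z ⊕ Z/2,  H_2 = 0.

Fix the vertex order a < b < c < d < e < f < g < h < i and write every simplex with vertices in increasing order. Then dim K = 2 and the simplices of K are:

  0-simplices (9): a, b, c, d, e, f, g, h, i
  1-simplices (27): ab, ac, ae, af, ag, ah, bd, be, bf, bg, bi, ce, cf, cg, ch, ci, de, df, dg, dh, di, eh, ei, fh, fi, gh, gi
  2-simplices (18): abf, abg, ace, acf, aeh, agh, bde, bdg, bei, bfi, cei, cfh, cgh, cgi, deh, dfh, dfi, dgi

giving chain groups C_0 ≅ Z^9, C_1 ≅ Z^27, C_2 ≅ Z^18.

∂_1: C_1 → C_0 is given by ∂[p,q] = [q] − [p]. For instance
  ∂ce = e − c.
As a 9×27 matrix over Z this has rank 8, with invariant factors (1,1,1,1,1,1,1,1).

Boundary ∂_2: C_2 → C_1 sends each 2-simplex [p,q,r] to [q,r] − [p,r] + [p,q]. For instance
  ∂bdg = dg − bg + bd,
  ∂aeh = eh − ah + ae.
This gives a 27×18 integer matrix of rank 18; reducing to Smith normal form yields diagonal entries (1,1,1,1,1,1,1,1,1,1,1,1,1,1,1,1,1,2).

From H_k ≅ ker(∂_k) / im(∂_{k+1}) we obtain:

  H_0: rank C_0 − rank ∂_1 = 9 − 8 = 1, and the invariant factors of ∂_1 are all 1, so H_0 = Z.
  H_1: rank ker ∂_1 − rank ∂_2 = (27 − 8) − 18 = 1, and ∂_2 has invariant factor 2 > 1, so H_1 = Z ⊕ Z/2.
  H_2: rank ker ∂_2 − rank ∂_3 = (18 − 18) − 0 = 0, and there is no ∂_3, so H_2 = 0.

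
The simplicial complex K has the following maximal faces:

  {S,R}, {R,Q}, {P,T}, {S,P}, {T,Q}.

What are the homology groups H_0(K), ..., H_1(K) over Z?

H_0 ≅ Z,  H_1 ≅ Z.

Fix the vertex order P < Q < R < S < T and write every simplex with vertices in increasing order. Then dim K = 1 and the simplices of K are:

  0-simplices (5): P, Q, R, S, T
  1-simplices (5): PS, PT, QR, QT, RS

so the chain groups are C_0 ≅ Z^5, C_1 ≅ Z^5.

The boundary map ∂_1: C_1 → C_0 is given by ∂[p,q] = [q] − [p].
As a 5×5 matrix over Z this has rank 4, with invariant factors (1,1,1,1).

Now H_k = ker ∂_k / im ∂_{k+1}, so:

  H_0: rank C_0 − rank ∂_1 = 5 − 4 = 1, and the invariant factors of ∂_1 are all 1, so H_0 = Z.
  H_1: rank ker ∂_1 − rank ∂_2 = (5 − 4) − 0 = 1, and there is no ∂_2, so H_1 = Z.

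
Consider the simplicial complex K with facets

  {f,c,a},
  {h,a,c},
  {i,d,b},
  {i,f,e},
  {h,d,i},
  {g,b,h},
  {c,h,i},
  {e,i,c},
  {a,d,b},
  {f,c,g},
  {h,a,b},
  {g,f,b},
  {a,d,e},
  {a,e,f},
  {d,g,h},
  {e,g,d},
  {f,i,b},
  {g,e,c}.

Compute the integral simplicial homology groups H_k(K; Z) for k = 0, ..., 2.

K has 9 vertices, 27 edges, 18 triangles.
rank ∂_0 = 0, rank ∂_1 = 8 ⇒ b_0 = 9 − 0 − 8 = 1; all invariant factors of ∂_1 are 1 so no torsion. So H_0 ≅ Z.
rank ∂_1 = 8, rank ∂_2 = 18 ⇒ b_1 = 27 − 8 − 18 = 1; ∂_2 has invariant factor(s) [2] giving torsion. So H_1 ≅ Z ⊕ Z_2.
rank ∂_2 = 18, rank ∂_3 = 0 ⇒ b_2 = 18 − 18 − 0 = 0. So H_2 ≅ 0.

H_0 = Z,  H_1 = Z ⊕ Z_2,  H_2 = 0.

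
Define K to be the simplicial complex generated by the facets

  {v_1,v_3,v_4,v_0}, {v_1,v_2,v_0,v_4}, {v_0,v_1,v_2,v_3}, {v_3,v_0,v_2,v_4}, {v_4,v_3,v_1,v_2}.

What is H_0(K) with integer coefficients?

H_0 = Z.

Order the vertices as v_0 < v_1 < v_2 < v_3 < v_4. Listing each simplex with vertices in this order, K has dimension 3 with simplices:

  0-simplices (5): [v_0], [v_1], [v_2], [v_3], [v_4]
  1-simplices (10): [v_0,v_1], [v_0,v_2], [v_0,v_3], [v_0,v_4], [v_1,v_2], [v_1,v_3], [v_1,v_4], [v_2,v_3], [v_2,v_4], [v_3,v_4]
  2-simplices (10): [v_0,v_1,v_2], [v_0,v_1,v_3], [v_0,v_1,v_4], [v_0,v_2,v_3], [v_0,v_2,v_4], [v_0,v_3,v_4], [v_1,v_2,v_3], [v_1,v_2,v_4], [v_1,v_3,v_4], [v_2,v_3,v_4]
  3-simplices (5): [v_0,v_1,v_2,v_3], [v_0,v_1,v_2,v_4], [v_0,v_1,v_3,v_4], [v_0,v_2,v_3,v_4], [v_1,v_2,v_3,v_4]

giving chain groups C_0 ≅ Z^5, C_1 ≅ Z^10, C_2 ≅ Z^10, C_3 ≅ Z^5.

Boundary ∂_1: C_1 → C_0 maps an edge to its endpoints' difference, ∂[p,q] = q − p.
The 5×10 boundary matrix has rank 4 and Smith normal form diag(1,1,1,1).

The boundary map ∂_2: C_2 → C_1 sends each 2-simplex [p,q,r] to [q,r] − [p,r] + [p,q]. For instance
  ∂[v_0,v_2,v_3] = [v_2,v_3] − [v_0,v_3] + [v_0,v_2],
  ∂[v_0,v_3,v_4] = [v_3,v_4] − [v_0,v_4] + [v_0,v_3].
The 10×10 boundary matrix has rank 6 and Smith normal form diag(1,1,1,1,1,1).

Boundary ∂_3: C_3 → C_2 sends each 3-simplex σ to the alternating sum Σ_i (−1)^i (σ with its i-th vertex removed). For instance
  ∂[v_1,v_2,v_3,v_4] = [v_2,v_3,v_4] − [v_1,v_3,v_4] + [v_1,v_2,v_4] − [v_1,v_2,v_3],
  ∂[v_0,v_1,v_3,v_4] = [v_1,v_3,v_4] − [v_0,v_3,v_4] + [v_0,v_1,v_4] − [v_0,v_1,v_3].
The 10×5 boundary matrix has rank 4 and Smith normal form diag(1,1,1,1).

From H_k ≅ ker(∂_k) / im(∂_{k+1}) we obtain:

  H_0: rank C_0 − rank ∂_1 = 5 − 4 = 1, and the invariant factors of ∂_1 are all 1, so H_0 ≅ Z.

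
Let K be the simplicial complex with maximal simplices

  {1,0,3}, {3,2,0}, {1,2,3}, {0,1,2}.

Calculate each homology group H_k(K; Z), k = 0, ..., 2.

H_0 = Z,  H_1 = 0,  H_2 = Z.

Order the vertices as 0 < 1 < 2 < 3. Listing each simplex with vertices in this order, K has dimension 2 with simplices:

  0-simplices (4): [0], [1], [2], [3]
  1-simplices (6): [0,1], [0,2], [0,3], [1,2], [1,3], [2,3]
  2-simplices (4): [0,1,2], [0,1,3], [0,2,3], [1,2,3]

giving chain groups C_0 ≅ Z^4, C_1 ≅ Z^6, C_2 ≅ Z^4.

The boundary map ∂_1: C_1 → C_0 maps an edge to its endpoints' difference, ∂[p,q] = q − p. For instance
  ∂[1,2] = [2] − [1].
As a 4×6 matrix over Z this has rank 3, with invariant factors (1,1,1).

∂_2: C_2 → C_1 acts by ∂[p,q,r] = [q,r] − [p,r] + [p,q]. For instance
  ∂[0,1,3] = [1,3] − [0,3] + [0,1],
  ∂[0,1,2] = [1,2] − [0,2] + [0,1].
As a 6×4 matrix over Z this has rank 3, with invariant factors (1,1,1).

From H_k ≅ ker(∂_k) / im(∂_{k+1}) we obtain:

  H_0: rank C_0 − rank ∂_1 = 4 − 3 = 1, and the invariant factors of ∂_1 are all 1, so H_0 ≅ Z.
  H_1: rank ker ∂_1 − rank ∂_2 = (6 − 3) − 3 = 0, and the invariant factors of ∂_2 are all 1, so H_1 ≅ 0.
  H_2: rank ker ∂_2 − rank ∂_3 = (4 − 3) − 0 = 1, and there is no ∂_3, so H_2 ≅ Z.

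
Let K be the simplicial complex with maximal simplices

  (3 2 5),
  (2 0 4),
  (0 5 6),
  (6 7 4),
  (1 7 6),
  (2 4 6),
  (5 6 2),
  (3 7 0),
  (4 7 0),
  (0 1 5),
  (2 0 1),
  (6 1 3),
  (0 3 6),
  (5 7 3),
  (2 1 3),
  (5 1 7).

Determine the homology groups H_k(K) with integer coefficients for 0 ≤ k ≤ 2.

H_0 ≅ Z,  H_1 ≅ Z^2,  H_2 ≅ Z.

We work with the vertex ordering 0 < 1 < 2 < 3 < 4 < 5 < 6 < 7. The simplices of K, each written with vertices in increasing order, are:

  0-simplices (8): [0], [1], [2], [3], [4], [5], [6], [7]
  1-simplices (24): (24 of them)
  2-simplices (16): [0,1,2], [0,1,5], [0,2,4], [0,3,6], [0,3,7], [0,4,7], [0,5,6], [1,2,3], [1,3,6], [1,5,7], [1,6,7], [2,3,5], [2,4,6], [2,5,6], [3,5,7], [4,6,7]

Hence C_0 ≅ Z^8, C_1 ≅ Z^24, C_2 ≅ Z^16.

The boundary map ∂_1: C_1 → C_0 sends each edge [p,q] (with p < q) to q − p.
As a 8×24 matrix over Z this has rank 7, with invariant factors (1,1,1,1,1,1,1).

The boundary map ∂_2: C_2 → C_1 maps a triangle to the signed sum of its edges. For instance
  ∂[3,5,7] = [5,7] − [3,7] + [3,5],
  ∂[0,2,4] = [2,4] − [0,4] + [0,2].
The resulting 24×16 matrix has rank 15, and its Smith normal form has invariant factors (1,1,1,1,1,1,1,1,1,1,1,1,1,1,1).

Now H_k = ker ∂_k / im ∂_{k+1}, so:

  H_0: rank C_0 − rank ∂_1 = 8 − 7 = 1, and the invariant factors of ∂_1 are all 1, so H_0 ≅ Z.
  H_1: rank ker ∂_1 − rank ∂_2 = (24 − 7) − 15 = 2, and the invariant factors of ∂_2 are all 1, so H_1 ≅ Z^2.
  H_2: rank ker ∂_2 − rank ∂_3 = (16 − 15) − 0 = 1, and there is no ∂_3, so H_2 ≅ Z.

As a check, the Euler characteristic is 8 − 24 + 16 = 0, which agrees with 1 − 2 + 1 = 0.
(K is a triangulation of the torus T^2.)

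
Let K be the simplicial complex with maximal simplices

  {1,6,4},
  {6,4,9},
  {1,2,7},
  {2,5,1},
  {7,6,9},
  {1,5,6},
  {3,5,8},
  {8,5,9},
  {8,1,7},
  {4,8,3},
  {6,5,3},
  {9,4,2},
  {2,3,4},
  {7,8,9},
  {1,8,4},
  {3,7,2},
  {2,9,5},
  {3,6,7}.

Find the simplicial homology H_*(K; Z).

H_0 = Z,  H_1 = Z^2,  H_2 = Z.

Take the total order 1 < 2 < 3 < 4 < 5 < 6 < 7 < 8 < 9 on the vertex set. Then K (dimension 2) consists of the simplices:

  0-simplices (9): [1], [2], [3], [4], [5], [6], [7], [8], [9]
  1-simplices (27): (27 of them)
  2-simplices (18): [1,2,5], [1,2,7], [1,4,6], [1,4,8], [1,5,6], [1,7,8], [2,3,4], [2,3,7], [2,4,9], [2,5,9], [3,4,8], [3,5,6], [3,5,8], [3,6,7], [4,6,9], [5,8,9], [6,7,9], [7,8,9]

Hence C_0 ≅ Z^9, C_1 ≅ Z^27, C_2 ≅ Z^18.

Boundary ∂_1: C_1 → C_0 maps an edge to its endpoints' difference, ∂[p,q] = q − p.
The 9×27 boundary matrix has rank 8 and Smith normal form diag(1,1,1,1,1,1,1,1).

The boundary map ∂_2: C_2 → C_1 maps a triangle to the signed sum of its edges. For instance
  ∂[2,4,9] = [4,9] − [2,9] + [2,4],
  ∂[1,2,7] = [2,7] − [1,7] + [1,2].
The 27×18 boundary matrix has rank 17 and Smith normal form diag(1,1,1,1,1,1,1,1,1,1,1,1,1,1,1,1,1).

From H_k ≅ ker(∂_k) / im(∂_{k+1}) we obtain:

  H_0: rank C_0 − rank ∂_1 = 9 − 8 = 1, and the invariant factors of ∂_1 are all 1, so H_0 = Z.
  H_1: rank ker ∂_1 − rank ∂_2 = (27 − 8) − 17 = 2, and the invariant factors of ∂_2 are all 1, so H_1 = Z^2.
  H_2: rank ker ∂_2 − rank ∂_3 = (18 − 17) − 0 = 1, and there is no ∂_3, so H_2 = Z.

(K is a triangulation of the torus T^2.)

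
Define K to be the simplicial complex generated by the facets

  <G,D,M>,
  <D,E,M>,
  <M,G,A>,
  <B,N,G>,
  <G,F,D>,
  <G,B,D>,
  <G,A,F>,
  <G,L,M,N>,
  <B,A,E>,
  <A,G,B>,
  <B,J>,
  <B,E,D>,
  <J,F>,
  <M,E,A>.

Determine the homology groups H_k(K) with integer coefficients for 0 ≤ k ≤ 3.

We work with the vertex ordering A < B < D < E < F < G < J < L < M < N. The simplices of K, each written with vertices in increasing order, are:

  0-simplices (10): A, B, D, E, F, G, J, L, M, N
  1-simplices (23): AB, AE, AF, AG, AM, BD, BE, BG, BJ, BN, DE, DF, DG, DM, EM, FG, FJ, GL, GM, GN, LM, LN, MN
  2-simplices (15): ABE, ABG, AEM, AFG, AGM, BDE, BDG, BGN, DEM, DFG, DGM, GLM, GLN, GMN, LMN
  3-simplices (1): GLMN

giving chain groups C_0 ≅ Z^10, C_1 ≅ Z^23, C_2 ≅ Z^15, C_3 ≅ Z^1.

The boundary map ∂_1: C_1 → C_0 sends each edge [p,q] (with p < q) to q − p. For instance
  ∂AM = M − A.
The 10×23 boundary matrix has rank 9 and Smith normal form diag(1,1,1,1,1,1,1,1,1).

Boundary ∂_2: C_2 → C_1 sends each 2-simplex [p,q,r] to [q,r] − [p,r] + [p,q]. For instance
  ∂ABE = BE − AE + AB,
  ∂BGN = GN − BN + BG.
The resulting 23×15 matrix has rank 13, and its Smith normal form has invariant factors (1,1,1,1,1,1,1,1,1,1,1,1,1).

∂_3: C_3 → C_2 sends each 3-simplex σ to the alternating sum Σ_i (−1)^i (σ with its i-th vertex removed). For instance
  ∂GLMN = LMN − GMN + GLN − GLM.
The resulting 15×1 matrix has rank 1, and its Smith normal form has invariant factors (1).

Now H_k = ker ∂_k / im ∂_{k+1}, so:

  H_0: rank C_0 − rank ∂_1 = 10 − 9 = 1, and the invariant factors of ∂_1 are all 1, so H_0 ≅ Z.
  H_1: rank ker ∂_1 − rank ∂_2 = (23 − 9) − 13 = 1, and the invariant factors of ∂_2 are all 1, so H_1 ≅ Z.
  H_2: rank ker ∂_2 − rank ∂_3 = (15 − 13) − 1 = 1, and the invariant factors of ∂_3 are all 1, so H_2 ≅ Z.
  H_3: rank ker ∂_3 − rank ∂_4 = (1 − 1) − 0 = 0, and there is no ∂_4, so H_3 ≅ 0.

As a check, the Euler characteristic is 10 − 23 + 15 − 1 = 1, which agrees with 1 − 1 + 1 − 0 = 1.

H_0 = Z,  H_1 = Z,  H_2 = Z,  H_3 = 0.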